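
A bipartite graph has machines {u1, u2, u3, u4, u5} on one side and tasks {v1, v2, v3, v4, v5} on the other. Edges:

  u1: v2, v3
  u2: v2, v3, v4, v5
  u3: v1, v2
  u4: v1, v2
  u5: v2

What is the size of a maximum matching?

4

Unit-capacity flow: source→left, listed edges, right→sink; max matching = max flow.
Augmenting path u1→v2 (+1); matched 1.
Augmenting path u2→v3 (+1); matched 2.
Augmenting path u3→v1 (+1); matched 3.
Augmenting path u4→v2→u1→v3→u2→v4 (+1); matched 4.
No augmenting path remains; maximum matching = 4.
König certificate: {u1, u2, v1, v2} is a vertex cover of size 4 (every listed pair touches it), so no matching can be larger.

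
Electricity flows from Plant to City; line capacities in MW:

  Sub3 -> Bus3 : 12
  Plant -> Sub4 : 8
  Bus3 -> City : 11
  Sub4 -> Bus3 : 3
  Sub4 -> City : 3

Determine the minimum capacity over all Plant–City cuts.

Augment Plant→Sub4→City: bottleneck 3, flow now 3.
Augment Plant→Sub4→Bus3→City: bottleneck 3, flow now 6.
No augmenting path remains; maximum flow = 6.
By max-flow min-cut, the minimum cut capacity equals the max flow.
In the residual graph, reachable from Plant: {Plant, Sub4}.
Min-cut edges: Sub4→Bus3 (3), Sub4→City (3); capacity 3 + 3 = 6.

6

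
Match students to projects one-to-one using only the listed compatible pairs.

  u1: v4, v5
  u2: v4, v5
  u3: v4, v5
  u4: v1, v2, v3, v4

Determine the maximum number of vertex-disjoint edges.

3

Unit-capacity flow: source→left, listed edges, right→sink; max matching = max flow.
Augmenting path u1→v4 (+1); matched 1.
Augmenting path u2→v5 (+1); matched 2.
Augmenting path u4→v1 (+1); matched 3.
No augmenting path remains; maximum matching = 3.
König certificate: {u4, v4, v5} is a vertex cover of size 3 (every listed pair touches it), so no matching can be larger.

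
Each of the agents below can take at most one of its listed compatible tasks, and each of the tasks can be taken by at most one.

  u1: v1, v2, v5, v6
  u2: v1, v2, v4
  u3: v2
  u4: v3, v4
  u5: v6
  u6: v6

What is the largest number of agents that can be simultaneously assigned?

5

Unit-capacity flow: source→left, listed edges, right→sink; max matching = max flow.
Augmenting path u1→v1 (+1); matched 1.
Augmenting path u2→v2 (+1); matched 2.
Augmenting path u4→v3 (+1); matched 3.
Augmenting path u5→v6 (+1); matched 4.
Augmenting path u3→v2→u2→v4 (+1); matched 5.
No augmenting path remains; maximum matching = 5.
König certificate: {u1, u2, u3, u4, v6} is a vertex cover of size 5 (every listed pair touches it), so no matching can be larger.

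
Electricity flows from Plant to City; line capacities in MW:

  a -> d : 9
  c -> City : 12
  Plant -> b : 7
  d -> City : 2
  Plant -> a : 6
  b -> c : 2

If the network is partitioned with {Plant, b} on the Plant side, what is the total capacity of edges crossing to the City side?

8

Edges leaving {Plant, b}: Plant→a (6), b→c (2).
Cut capacity = 6 + 2 = 8.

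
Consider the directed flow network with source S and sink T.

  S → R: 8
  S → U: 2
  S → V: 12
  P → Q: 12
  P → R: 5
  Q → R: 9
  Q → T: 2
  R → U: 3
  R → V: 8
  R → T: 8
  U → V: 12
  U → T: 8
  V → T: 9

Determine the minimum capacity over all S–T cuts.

Augment S→R→T: bottleneck 8, flow now 8.
Augment S→U→T: bottleneck 2, flow now 10.
Augment S→V→T: bottleneck 9, flow now 19.
No augmenting path remains; maximum flow = 19.
By max-flow min-cut, the minimum cut capacity equals the max flow.
In the residual graph, reachable from S: {S, V}.
Min-cut edges: S→R (8), S→U (2), V→T (9); capacity 8 + 2 + 9 = 19.

19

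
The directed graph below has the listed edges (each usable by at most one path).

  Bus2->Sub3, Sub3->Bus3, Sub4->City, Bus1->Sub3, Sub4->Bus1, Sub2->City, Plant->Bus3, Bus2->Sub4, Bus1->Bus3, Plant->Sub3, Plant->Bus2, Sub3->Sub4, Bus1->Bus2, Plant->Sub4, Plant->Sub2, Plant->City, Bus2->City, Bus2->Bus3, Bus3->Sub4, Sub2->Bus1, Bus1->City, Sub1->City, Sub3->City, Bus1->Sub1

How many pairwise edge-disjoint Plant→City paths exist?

6

Assign every edge capacity 1; by Menger, the answer equals the max flow.
Path Plant→City (+1); total 1.
Path Plant→Sub2→City (+1); total 2.
Path Plant→Bus2→City (+1); total 3.
Path Plant→Sub4→City (+1); total 4.
Path Plant→Sub3→City (+1); total 5.
Path Plant→Bus3→Sub4→Bus1→City (+1); total 6.
No residual Plant→City path; max flow = 6.
Certifying cut of size 6: {Plant→Bus2, Plant→Bus3, Plant→City, Plant→Sub2, Plant→Sub3, Plant→Sub4}.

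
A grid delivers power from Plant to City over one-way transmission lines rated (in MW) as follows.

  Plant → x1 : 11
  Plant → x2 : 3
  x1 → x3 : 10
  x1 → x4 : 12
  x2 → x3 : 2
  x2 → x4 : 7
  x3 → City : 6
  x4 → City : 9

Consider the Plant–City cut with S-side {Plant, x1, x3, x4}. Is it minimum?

Given cut capacity: 3 + 6 + 9 = 18.
Augment Plant→x1→x3→City: bottleneck 6, flow now 6.
Augment Plant→x1→x4→City: bottleneck 5, flow now 11.
Augment Plant→x2→x4→City: bottleneck 3, flow now 14.
No augmenting path remains; maximum flow = 14.
In the residual graph, reachable from Plant: {Plant}.
Min-cut edges: Plant→x1 (11), Plant→x2 (3); capacity 11 + 3 = 14.
Cut capacity 18 exceeds the max flow 14, so it is not minimum.

No — its capacity is 18, but the minimum cut has capacity 14.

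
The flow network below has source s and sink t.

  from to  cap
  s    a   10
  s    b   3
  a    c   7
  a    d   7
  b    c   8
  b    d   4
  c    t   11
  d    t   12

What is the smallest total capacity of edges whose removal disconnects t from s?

13

Augment s→a→c→t: bottleneck 7, flow now 7.
Augment s→a→d→t: bottleneck 3, flow now 10.
Augment s→b→c→t: bottleneck 3, flow now 13.
No augmenting path remains; maximum flow = 13.
By max-flow min-cut, the minimum cut capacity equals the max flow.
In the residual graph, reachable from s: {s}.
Min-cut edges: s→a (10), s→b (3); capacity 10 + 3 = 13.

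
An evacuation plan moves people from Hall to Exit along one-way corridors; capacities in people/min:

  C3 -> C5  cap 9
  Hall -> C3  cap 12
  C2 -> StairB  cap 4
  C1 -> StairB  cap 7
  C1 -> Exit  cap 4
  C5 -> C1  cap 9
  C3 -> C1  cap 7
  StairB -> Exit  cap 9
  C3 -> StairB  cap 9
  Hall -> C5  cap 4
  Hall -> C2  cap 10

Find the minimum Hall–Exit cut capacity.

13

Augment Hall→C2→StairB→Exit: bottleneck 4, flow now 4.
Augment Hall→C5→C1→Exit: bottleneck 4, flow now 8.
Augment Hall→C3→StairB→Exit: bottleneck 5, flow now 13.
No augmenting path remains; maximum flow = 13.
By max-flow min-cut, the minimum cut capacity equals the max flow.
In the residual graph, reachable from Hall: {Hall, C2, C5, C3, StairB, C1}.
Min-cut edges: StairB→Exit (9), C1→Exit (4); capacity 9 + 4 = 13.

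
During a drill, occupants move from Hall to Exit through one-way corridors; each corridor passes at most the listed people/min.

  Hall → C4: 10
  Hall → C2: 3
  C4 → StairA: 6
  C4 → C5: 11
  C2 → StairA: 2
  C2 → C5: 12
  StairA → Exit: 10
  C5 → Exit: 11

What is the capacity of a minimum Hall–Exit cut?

Augment Hall→C4→StairA→Exit: bottleneck 6, flow now 6.
Augment Hall→C4→C5→Exit: bottleneck 4, flow now 10.
Augment Hall→C2→StairA→Exit: bottleneck 2, flow now 12.
Augment Hall→C2→C5→Exit: bottleneck 1, flow now 13.
No augmenting path remains; maximum flow = 13.
By max-flow min-cut, the minimum cut capacity equals the max flow.
In the residual graph, reachable from Hall: {Hall}.
Min-cut edges: Hall→C4 (10), Hall→C2 (3); capacity 10 + 3 = 13.

13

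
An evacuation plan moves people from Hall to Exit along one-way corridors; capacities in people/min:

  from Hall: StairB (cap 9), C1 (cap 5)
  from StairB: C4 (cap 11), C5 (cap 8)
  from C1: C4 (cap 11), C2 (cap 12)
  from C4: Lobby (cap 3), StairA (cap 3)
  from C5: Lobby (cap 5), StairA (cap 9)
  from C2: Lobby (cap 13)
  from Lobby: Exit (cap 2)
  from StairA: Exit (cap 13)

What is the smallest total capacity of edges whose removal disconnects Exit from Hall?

Augment Hall→StairB→C4→Lobby→Exit: bottleneck 2, flow now 2.
Augment Hall→StairB→C4→StairA→Exit: bottleneck 3, flow now 5.
Augment Hall→StairB→C5→StairA→Exit: bottleneck 4, flow now 9.
Augment Hall→C1→C4→StairB→C5→StairA→Exit: bottleneck 4, flow now 13. (uses reverse residual edge)
No augmenting path remains; maximum flow = 13.
By max-flow min-cut, the minimum cut capacity equals the max flow.
In the residual graph, reachable from Hall: {Hall, StairB, C1, C4, C2, Lobby}.
Min-cut edges: StairB→C5 (8), C4→StairA (3), Lobby→Exit (2); capacity 8 + 3 + 2 = 13.

13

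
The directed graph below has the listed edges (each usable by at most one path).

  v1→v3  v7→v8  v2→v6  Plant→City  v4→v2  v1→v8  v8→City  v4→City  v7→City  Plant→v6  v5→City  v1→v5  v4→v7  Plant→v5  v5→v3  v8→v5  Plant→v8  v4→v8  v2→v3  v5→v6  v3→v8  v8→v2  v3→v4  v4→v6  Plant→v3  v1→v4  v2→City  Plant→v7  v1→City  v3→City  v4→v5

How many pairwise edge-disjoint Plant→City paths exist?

5

Assign every edge capacity 1; by Menger, the answer equals the max flow.
Path Plant→City (+1); total 1.
Path Plant→v3→City (+1); total 2.
Path Plant→v5→City (+1); total 3.
Path Plant→v7→City (+1); total 4.
Path Plant→v8→City (+1); total 5.
No residual Plant→City path; max flow = 5.
Certifying cut of size 5: {Plant→City, Plant→v3, Plant→v5, Plant→v7, Plant→v8}.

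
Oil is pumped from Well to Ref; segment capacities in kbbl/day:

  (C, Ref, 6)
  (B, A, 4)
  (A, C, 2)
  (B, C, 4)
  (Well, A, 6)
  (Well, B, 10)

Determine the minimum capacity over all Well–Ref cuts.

6

Augment Well→A→C→Ref: bottleneck 2, flow now 2.
Augment Well→B→C→Ref: bottleneck 4, flow now 6.
No augmenting path remains; maximum flow = 6.
By max-flow min-cut, the minimum cut capacity equals the max flow.
In the residual graph, reachable from Well: {Well, A, B}.
Min-cut edges: A→C (2), B→C (4); capacity 2 + 4 = 6.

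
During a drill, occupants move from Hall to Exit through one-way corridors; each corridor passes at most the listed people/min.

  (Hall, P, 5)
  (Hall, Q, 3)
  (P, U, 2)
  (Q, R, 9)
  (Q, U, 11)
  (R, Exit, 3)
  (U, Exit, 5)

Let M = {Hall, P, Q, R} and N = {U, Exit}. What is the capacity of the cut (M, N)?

Edges leaving {Hall, P, Q, R}: P→U (2), Q→U (11), R→Exit (3).
Cut capacity = 2 + 11 + 3 = 16.

16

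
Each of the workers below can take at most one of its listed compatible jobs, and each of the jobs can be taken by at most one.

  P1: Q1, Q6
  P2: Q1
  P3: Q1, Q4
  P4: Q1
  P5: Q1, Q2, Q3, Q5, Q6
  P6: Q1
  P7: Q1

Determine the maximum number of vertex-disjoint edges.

Unit-capacity flow: source→left, listed edges, right→sink; max matching = max flow.
Augmenting path P1→Q1 (+1); matched 1.
Augmenting path P3→Q4 (+1); matched 2.
Augmenting path P5→Q2 (+1); matched 3.
Augmenting path P2→Q1→P1→Q6 (+1); matched 4.
No augmenting path remains; maximum matching = 4.
König certificate: {P1, P3, P5, Q1} is a vertex cover of size 4 (every listed pair touches it), so no matching can be larger.

4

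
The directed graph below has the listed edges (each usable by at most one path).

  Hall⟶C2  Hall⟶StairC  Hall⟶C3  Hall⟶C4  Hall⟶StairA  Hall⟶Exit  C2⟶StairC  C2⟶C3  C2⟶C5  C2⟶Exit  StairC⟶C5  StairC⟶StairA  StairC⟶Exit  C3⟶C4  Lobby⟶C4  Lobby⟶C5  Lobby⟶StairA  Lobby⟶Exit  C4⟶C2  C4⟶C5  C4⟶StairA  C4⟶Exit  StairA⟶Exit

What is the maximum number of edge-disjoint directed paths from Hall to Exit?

Assign every edge capacity 1; by Menger, the answer equals the max flow.
Path Hall→Exit (+1); total 1.
Path Hall→C2→Exit (+1); total 2.
Path Hall→StairC→Exit (+1); total 3.
Path Hall→C4→Exit (+1); total 4.
Path Hall→StairA→Exit (+1); total 5.
No residual Hall→Exit path; max flow = 5.
Certifying cut of size 5: {C2→Exit, C4→Exit, Hall→Exit, StairA→Exit, StairC→Exit}.

5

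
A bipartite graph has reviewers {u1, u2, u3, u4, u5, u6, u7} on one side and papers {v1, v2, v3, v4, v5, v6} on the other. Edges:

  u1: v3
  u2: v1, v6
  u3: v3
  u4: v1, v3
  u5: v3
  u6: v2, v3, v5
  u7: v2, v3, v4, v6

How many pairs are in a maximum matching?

5

Unit-capacity flow: source→left, listed edges, right→sink; max matching = max flow.
Augmenting path u1→v3 (+1); matched 1.
Augmenting path u2→v1 (+1); matched 2.
Augmenting path u6→v2 (+1); matched 3.
Augmenting path u7→v4 (+1); matched 4.
Augmenting path u4→v1→u2→v6 (+1); matched 5.
No augmenting path remains; maximum matching = 5.
König certificate: {u2, u4, u6, u7, v3} is a vertex cover of size 5 (every listed pair touches it), so no matching can be larger.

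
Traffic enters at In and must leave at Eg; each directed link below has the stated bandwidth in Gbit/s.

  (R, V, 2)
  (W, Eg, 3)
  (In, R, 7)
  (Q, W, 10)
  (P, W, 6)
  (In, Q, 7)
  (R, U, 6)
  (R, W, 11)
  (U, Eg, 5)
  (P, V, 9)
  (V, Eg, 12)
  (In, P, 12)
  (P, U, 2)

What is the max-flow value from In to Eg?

19

Augment In→P→U→Eg: bottleneck 2, flow now 2.
Augment In→P→V→Eg: bottleneck 9, flow now 11.
Augment In→P→W→Eg: bottleneck 1, flow now 12.
Augment In→Q→W→Eg: bottleneck 2, flow now 14.
Augment In→R→U→Eg: bottleneck 3, flow now 17.
Augment In→R→V→Eg: bottleneck 2, flow now 19.
No augmenting path remains; maximum flow = 19.
In the residual graph, reachable from In: {In, P, Q, R, U, W}.
Min-cut edges: P→V (9), R→V (2), U→Eg (5), W→Eg (3); capacity 9 + 2 + 5 + 3 = 19.
This cut is saturated, so no flow can exceed 19.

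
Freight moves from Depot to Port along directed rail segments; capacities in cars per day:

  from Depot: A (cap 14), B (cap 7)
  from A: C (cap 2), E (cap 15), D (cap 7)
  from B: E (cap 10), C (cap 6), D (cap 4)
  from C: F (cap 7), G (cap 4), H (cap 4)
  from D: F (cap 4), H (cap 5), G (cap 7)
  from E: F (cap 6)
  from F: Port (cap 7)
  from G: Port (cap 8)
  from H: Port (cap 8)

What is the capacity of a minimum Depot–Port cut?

Augment Depot→A→C→F→Port: bottleneck 2, flow now 2.
Augment Depot→A→D→F→Port: bottleneck 4, flow now 6.
Augment Depot→A→D→G→Port: bottleneck 3, flow now 9.
Augment Depot→A→E→F→Port: bottleneck 1, flow now 10.
Augment Depot→B→C→G→Port: bottleneck 4, flow now 14.
Augment Depot→B→C→H→Port: bottleneck 2, flow now 16.
Augment Depot→B→D→G→Port: bottleneck 1, flow now 17.
Augment Depot→A→E→F→C→H→Port: bottleneck 2, flow now 19. (uses reverse residual edge)
Augment Depot→A→E→F→D→H→Port: bottleneck 2, flow now 21. (uses reverse residual edge)
No augmenting path remains; maximum flow = 21.
By max-flow min-cut, the minimum cut capacity equals the max flow.
In the residual graph, reachable from Depot: {Depot}.
Min-cut edges: Depot→A (14), Depot→B (7); capacity 14 + 7 = 21.

21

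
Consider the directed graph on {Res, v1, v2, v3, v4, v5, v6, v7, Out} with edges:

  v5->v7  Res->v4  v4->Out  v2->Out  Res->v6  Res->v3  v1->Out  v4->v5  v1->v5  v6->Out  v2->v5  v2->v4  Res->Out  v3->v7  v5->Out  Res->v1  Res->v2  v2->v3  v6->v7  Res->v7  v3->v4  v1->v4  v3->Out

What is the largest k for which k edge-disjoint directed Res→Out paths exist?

Assign every edge capacity 1; by Menger, the answer equals the max flow.
Path Res→Out (+1); total 1.
Path Res→v1→Out (+1); total 2.
Path Res→v2→Out (+1); total 3.
Path Res→v3→Out (+1); total 4.
Path Res→v4→Out (+1); total 5.
Path Res→v6→Out (+1); total 6.
No residual Res→Out path; max flow = 6.
Certifying cut of size 6: {Res→Out, Res→v1, Res→v2, Res→v3, Res→v4, Res→v6}.

6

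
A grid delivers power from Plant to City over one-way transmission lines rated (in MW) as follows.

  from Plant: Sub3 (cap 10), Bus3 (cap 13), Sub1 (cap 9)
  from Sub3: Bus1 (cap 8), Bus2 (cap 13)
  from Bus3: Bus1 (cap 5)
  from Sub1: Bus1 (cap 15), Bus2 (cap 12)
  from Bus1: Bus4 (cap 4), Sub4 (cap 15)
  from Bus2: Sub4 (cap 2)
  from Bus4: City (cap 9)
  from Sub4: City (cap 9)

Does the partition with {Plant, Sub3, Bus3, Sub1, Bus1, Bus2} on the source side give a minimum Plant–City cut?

Given cut capacity: 4 + 15 + 2 = 21.
Augment Plant→Sub3→Bus1→Bus4→City: bottleneck 4, flow now 4.
Augment Plant→Sub3→Bus1→Sub4→City: bottleneck 4, flow now 8.
Augment Plant→Sub3→Bus2→Sub4→City: bottleneck 2, flow now 10.
Augment Plant→Bus3→Bus1→Sub4→City: bottleneck 3, flow now 13.
No augmenting path remains; maximum flow = 13.
In the residual graph, reachable from Plant: {Plant, Sub3, Bus3, Sub1, Bus1, Bus2, Sub4}.
Min-cut edges: Bus1→Bus4 (4), Sub4→City (9); capacity 4 + 9 = 13.
Cut capacity 21 exceeds the max flow 13, so it is not minimum.

No — its capacity is 21, but the minimum cut has capacity 13.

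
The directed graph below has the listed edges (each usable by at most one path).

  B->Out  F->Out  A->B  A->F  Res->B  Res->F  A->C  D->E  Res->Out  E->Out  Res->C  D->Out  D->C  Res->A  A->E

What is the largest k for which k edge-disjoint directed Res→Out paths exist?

4

Assign every edge capacity 1; by Menger, the answer equals the max flow.
Path Res→Out (+1); total 1.
Path Res→B→Out (+1); total 2.
Path Res→F→Out (+1); total 3.
Path Res→A→E→Out (+1); total 4.
No residual Res→Out path; max flow = 4.
Certifying cut of size 4: {Res→A, Res→B, Res→F, Res→Out}.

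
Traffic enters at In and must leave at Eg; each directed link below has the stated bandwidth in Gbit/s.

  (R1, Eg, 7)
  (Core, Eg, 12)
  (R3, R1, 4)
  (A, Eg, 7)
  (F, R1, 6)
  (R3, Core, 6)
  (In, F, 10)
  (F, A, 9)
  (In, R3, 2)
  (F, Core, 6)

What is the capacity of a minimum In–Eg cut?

12

Augment In→F→R1→Eg: bottleneck 6, flow now 6.
Augment In→F→Core→Eg: bottleneck 4, flow now 10.
Augment In→R3→R1→Eg: bottleneck 1, flow now 11.
Augment In→R3→Core→Eg: bottleneck 1, flow now 12.
No augmenting path remains; maximum flow = 12.
By max-flow min-cut, the minimum cut capacity equals the max flow.
In the residual graph, reachable from In: {In}.
Min-cut edges: In→F (10), In→R3 (2); capacity 10 + 2 = 12.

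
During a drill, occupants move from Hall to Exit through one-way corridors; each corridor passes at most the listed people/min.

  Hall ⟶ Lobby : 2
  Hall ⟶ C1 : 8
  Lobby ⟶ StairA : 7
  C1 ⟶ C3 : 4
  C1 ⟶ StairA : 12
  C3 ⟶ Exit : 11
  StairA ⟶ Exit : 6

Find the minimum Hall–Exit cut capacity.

10

Augment Hall→Lobby→StairA→Exit: bottleneck 2, flow now 2.
Augment Hall→C1→C3→Exit: bottleneck 4, flow now 6.
Augment Hall→C1→StairA→Exit: bottleneck 4, flow now 10.
No augmenting path remains; maximum flow = 10.
By max-flow min-cut, the minimum cut capacity equals the max flow.
In the residual graph, reachable from Hall: {Hall}.
Min-cut edges: Hall→Lobby (2), Hall→C1 (8); capacity 2 + 8 = 10.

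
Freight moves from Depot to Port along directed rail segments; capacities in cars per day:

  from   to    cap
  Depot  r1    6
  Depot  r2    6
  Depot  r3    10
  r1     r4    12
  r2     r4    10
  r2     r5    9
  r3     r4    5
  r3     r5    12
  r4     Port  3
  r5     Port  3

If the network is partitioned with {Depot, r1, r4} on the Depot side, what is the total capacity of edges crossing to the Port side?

Edges leaving {Depot, r1, r4}: Depot→r2 (6), Depot→r3 (10), r4→Port (3).
Cut capacity = 6 + 10 + 3 = 19.

19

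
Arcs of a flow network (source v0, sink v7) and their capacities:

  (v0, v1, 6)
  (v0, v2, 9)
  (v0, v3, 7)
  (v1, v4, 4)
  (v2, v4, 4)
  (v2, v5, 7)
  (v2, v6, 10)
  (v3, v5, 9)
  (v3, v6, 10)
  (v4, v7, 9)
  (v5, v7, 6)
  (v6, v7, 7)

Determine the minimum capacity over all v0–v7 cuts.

Augment v0→v1→v4→v7: bottleneck 4, flow now 4.
Augment v0→v2→v4→v7: bottleneck 4, flow now 8.
Augment v0→v2→v5→v7: bottleneck 5, flow now 13.
Augment v0→v3→v5→v7: bottleneck 1, flow now 14.
Augment v0→v3→v6→v7: bottleneck 6, flow now 20.
No augmenting path remains; maximum flow = 20.
By max-flow min-cut, the minimum cut capacity equals the max flow.
In the residual graph, reachable from v0: {v0, v1}.
Min-cut edges: v0→v2 (9), v0→v3 (7), v1→v4 (4); capacity 9 + 7 + 4 = 20.

20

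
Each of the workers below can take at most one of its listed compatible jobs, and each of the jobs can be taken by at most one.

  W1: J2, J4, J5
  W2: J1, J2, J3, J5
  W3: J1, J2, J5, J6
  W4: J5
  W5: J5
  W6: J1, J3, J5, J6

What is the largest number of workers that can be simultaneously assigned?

Unit-capacity flow: source→left, listed edges, right→sink; max matching = max flow.
Augmenting path W1→J2 (+1); matched 1.
Augmenting path W2→J1 (+1); matched 2.
Augmenting path W3→J5 (+1); matched 3.
Augmenting path W6→J3 (+1); matched 4.
Augmenting path W4→J5→W3→J6 (+1); matched 5.
No augmenting path remains; maximum matching = 5.
König certificate: {W1, W2, W3, W6, J5} is a vertex cover of size 5 (every listed pair touches it), so no matching can be larger.

5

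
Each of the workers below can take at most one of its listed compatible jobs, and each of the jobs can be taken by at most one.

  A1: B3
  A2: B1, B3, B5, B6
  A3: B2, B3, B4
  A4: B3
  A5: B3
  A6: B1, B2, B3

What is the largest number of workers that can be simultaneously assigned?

Unit-capacity flow: source→left, listed edges, right→sink; max matching = max flow.
Augmenting path A1→B3 (+1); matched 1.
Augmenting path A2→B1 (+1); matched 2.
Augmenting path A3→B2 (+1); matched 3.
Augmenting path A6→B1→A2→B5 (+1); matched 4.
No augmenting path remains; maximum matching = 4.
König certificate: {A2, A3, A6, B3} is a vertex cover of size 4 (every listed pair touches it), so no matching can be larger.

4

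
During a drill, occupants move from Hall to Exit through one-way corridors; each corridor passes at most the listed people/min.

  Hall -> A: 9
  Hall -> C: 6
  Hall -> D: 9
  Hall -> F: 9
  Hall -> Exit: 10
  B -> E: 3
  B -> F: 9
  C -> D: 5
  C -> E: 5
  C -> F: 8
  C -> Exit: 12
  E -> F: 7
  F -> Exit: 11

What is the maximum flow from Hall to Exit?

25

Augment Hall→Exit: bottleneck 10, flow now 10.
Augment Hall→C→Exit: bottleneck 6, flow now 16.
Augment Hall→F→Exit: bottleneck 9, flow now 25.
No augmenting path remains; maximum flow = 25.
In the residual graph, reachable from Hall: {Hall, A, D}.
Min-cut edges: Hall→C (6), Hall→F (9), Hall→Exit (10); capacity 6 + 9 + 10 = 25.
This cut is saturated, so no flow can exceed 25.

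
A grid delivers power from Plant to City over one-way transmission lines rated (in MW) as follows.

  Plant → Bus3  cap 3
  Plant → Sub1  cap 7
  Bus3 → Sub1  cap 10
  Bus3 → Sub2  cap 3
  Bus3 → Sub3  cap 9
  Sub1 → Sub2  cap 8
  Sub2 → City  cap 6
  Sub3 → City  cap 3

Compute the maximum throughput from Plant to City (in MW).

Augment Plant→Bus3→Sub2→City: bottleneck 3, flow now 3.
Augment Plant→Sub1→Sub2→City: bottleneck 3, flow now 6.
Augment Plant→Sub1→Sub2→Bus3→Sub3→City: bottleneck 3, flow now 9. (uses reverse residual edge)
No augmenting path remains; maximum flow = 9.
In the residual graph, reachable from Plant: {Plant, Sub1, Sub2}.
Min-cut edges: Plant→Bus3 (3), Sub2→City (6); capacity 3 + 6 = 9.
This cut is saturated, so no flow can exceed 9.

9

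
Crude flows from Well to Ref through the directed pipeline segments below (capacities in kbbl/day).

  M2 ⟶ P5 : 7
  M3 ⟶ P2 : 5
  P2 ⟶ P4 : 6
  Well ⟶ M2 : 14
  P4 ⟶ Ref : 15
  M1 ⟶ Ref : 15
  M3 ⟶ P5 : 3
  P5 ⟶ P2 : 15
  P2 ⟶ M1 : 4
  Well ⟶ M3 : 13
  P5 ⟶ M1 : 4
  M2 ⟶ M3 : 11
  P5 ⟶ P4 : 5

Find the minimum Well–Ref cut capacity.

15

Augment Well→M3→P5→P4→Ref: bottleneck 3, flow now 3.
Augment Well→M3→P2→P4→Ref: bottleneck 5, flow now 8.
Augment Well→M2→P5→P4→Ref: bottleneck 2, flow now 10.
Augment Well→M2→P5→M1→Ref: bottleneck 4, flow now 14.
Augment Well→M2→P5→P2→P4→Ref: bottleneck 1, flow now 15.
No augmenting path remains; maximum flow = 15.
By max-flow min-cut, the minimum cut capacity equals the max flow.
In the residual graph, reachable from Well: {Well, M3, M2}.
Min-cut edges: M3→P5 (3), M3→P2 (5), M2→P5 (7); capacity 3 + 5 + 7 = 15.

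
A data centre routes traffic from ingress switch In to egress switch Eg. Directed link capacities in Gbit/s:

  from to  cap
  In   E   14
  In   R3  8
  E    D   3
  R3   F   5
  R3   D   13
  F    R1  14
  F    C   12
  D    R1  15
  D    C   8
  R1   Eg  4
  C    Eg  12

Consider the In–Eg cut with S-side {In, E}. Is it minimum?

Given cut capacity: 8 + 3 = 11.
Augment In→E→D→R1→Eg: bottleneck 3, flow now 3.
Augment In→R3→F→R1→Eg: bottleneck 1, flow now 4.
Augment In→R3→F→C→Eg: bottleneck 4, flow now 8.
Augment In→R3→D→C→Eg: bottleneck 3, flow now 11.
No augmenting path remains; maximum flow = 11.
Cut capacity 11 equals the max flow, so it is a minimum cut.

Yes — it is a minimum cut (capacity 11).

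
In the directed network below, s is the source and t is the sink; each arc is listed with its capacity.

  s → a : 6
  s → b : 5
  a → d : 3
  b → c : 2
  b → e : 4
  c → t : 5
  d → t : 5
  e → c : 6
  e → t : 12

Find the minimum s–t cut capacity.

8

Augment s→a→d→t: bottleneck 3, flow now 3.
Augment s→b→c→t: bottleneck 2, flow now 5.
Augment s→b→e→t: bottleneck 3, flow now 8.
No augmenting path remains; maximum flow = 8.
By max-flow min-cut, the minimum cut capacity equals the max flow.
In the residual graph, reachable from s: {s, a}.
Min-cut edges: s→b (5), a→d (3); capacity 5 + 3 = 8.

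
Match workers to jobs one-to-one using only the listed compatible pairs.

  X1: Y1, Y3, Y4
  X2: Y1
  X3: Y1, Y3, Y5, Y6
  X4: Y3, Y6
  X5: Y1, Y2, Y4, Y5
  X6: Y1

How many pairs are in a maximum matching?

Unit-capacity flow: source→left, listed edges, right→sink; max matching = max flow.
Augmenting path X1→Y1 (+1); matched 1.
Augmenting path X3→Y3 (+1); matched 2.
Augmenting path X4→Y6 (+1); matched 3.
Augmenting path X5→Y2 (+1); matched 4.
Augmenting path X2→Y1→X1→Y4 (+1); matched 5.
No augmenting path remains; maximum matching = 5.
König certificate: {X1, X3, X4, X5, Y1} is a vertex cover of size 5 (every listed pair touches it), so no matching can be larger.

5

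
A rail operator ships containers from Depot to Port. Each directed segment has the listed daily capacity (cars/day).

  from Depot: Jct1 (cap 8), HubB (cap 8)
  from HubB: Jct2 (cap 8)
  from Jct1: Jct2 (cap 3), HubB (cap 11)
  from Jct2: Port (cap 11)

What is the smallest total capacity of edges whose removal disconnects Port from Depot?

Augment Depot→HubB→Jct2→Port: bottleneck 8, flow now 8.
Augment Depot→Jct1→Jct2→Port: bottleneck 3, flow now 11.
No augmenting path remains; maximum flow = 11.
By max-flow min-cut, the minimum cut capacity equals the max flow.
In the residual graph, reachable from Depot: {Depot, HubB, Jct1}.
Min-cut edges: HubB→Jct2 (8), Jct1→Jct2 (3); capacity 8 + 3 = 11.

11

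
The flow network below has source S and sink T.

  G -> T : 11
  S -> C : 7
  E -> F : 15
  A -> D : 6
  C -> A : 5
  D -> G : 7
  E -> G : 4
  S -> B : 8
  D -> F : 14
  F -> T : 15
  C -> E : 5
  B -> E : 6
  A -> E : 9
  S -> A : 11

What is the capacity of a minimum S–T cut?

Augment S→A→D→F→T: bottleneck 6, flow now 6.
Augment S→A→E→F→T: bottleneck 5, flow now 11.
Augment S→B→E→F→T: bottleneck 4, flow now 15.
Augment S→B→E→G→T: bottleneck 2, flow now 17.
Augment S→C→E→G→T: bottleneck 2, flow now 19.
Augment S→C→E→F→D→G→T: bottleneck 3, flow now 22. (uses reverse residual edge)
Augment S→C→A→E→F→D→G→T: bottleneck 2, flow now 24. (uses reverse residual edge)
No augmenting path remains; maximum flow = 24.
By max-flow min-cut, the minimum cut capacity equals the max flow.
In the residual graph, reachable from S: {S, B}.
Min-cut edges: S→A (11), S→C (7), B→E (6); capacity 11 + 7 + 6 = 24.

24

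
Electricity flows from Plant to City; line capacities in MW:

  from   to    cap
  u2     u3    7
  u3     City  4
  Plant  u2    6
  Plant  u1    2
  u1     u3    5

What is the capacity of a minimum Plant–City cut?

Augment Plant→u1→u3→City: bottleneck 2, flow now 2.
Augment Plant→u2→u3→City: bottleneck 2, flow now 4.
No augmenting path remains; maximum flow = 4.
By max-flow min-cut, the minimum cut capacity equals the max flow.
In the residual graph, reachable from Plant: {Plant, u1, u2, u3}.
Min-cut edges: u3→City (4); capacity 4 = 4.

4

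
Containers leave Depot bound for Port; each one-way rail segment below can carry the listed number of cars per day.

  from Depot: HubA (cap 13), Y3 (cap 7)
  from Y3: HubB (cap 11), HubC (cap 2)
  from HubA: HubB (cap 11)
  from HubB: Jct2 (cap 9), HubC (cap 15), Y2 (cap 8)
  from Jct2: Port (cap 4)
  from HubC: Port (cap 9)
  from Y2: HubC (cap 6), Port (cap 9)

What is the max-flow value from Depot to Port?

Augment Depot→Y3→HubC→Port: bottleneck 2, flow now 2.
Augment Depot→Y3→HubB→Jct2→Port: bottleneck 4, flow now 6.
Augment Depot→Y3→HubB→HubC→Port: bottleneck 1, flow now 7.
Augment Depot→HubA→HubB→HubC→Port: bottleneck 6, flow now 13.
Augment Depot→HubA→HubB→Y2→Port: bottleneck 5, flow now 18.
No augmenting path remains; maximum flow = 18.
In the residual graph, reachable from Depot: {Depot, HubA}.
Min-cut edges: Depot→Y3 (7), HubA→HubB (11); capacity 7 + 11 = 18.
This cut is saturated, so no flow can exceed 18.

18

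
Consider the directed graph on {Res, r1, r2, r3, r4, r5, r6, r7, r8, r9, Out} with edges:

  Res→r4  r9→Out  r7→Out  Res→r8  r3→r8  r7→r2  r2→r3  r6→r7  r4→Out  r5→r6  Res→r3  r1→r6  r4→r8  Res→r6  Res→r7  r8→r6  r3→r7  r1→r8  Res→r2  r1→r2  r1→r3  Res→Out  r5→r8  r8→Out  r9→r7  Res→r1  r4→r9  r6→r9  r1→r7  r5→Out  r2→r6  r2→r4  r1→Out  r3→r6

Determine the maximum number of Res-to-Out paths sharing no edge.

Assign every edge capacity 1; by Menger, the answer equals the max flow.
Path Res→Out (+1); total 1.
Path Res→r1→Out (+1); total 2.
Path Res→r4→Out (+1); total 3.
Path Res→r7→Out (+1); total 4.
Path Res→r8→Out (+1); total 5.
Path Res→r6→r9→Out (+1); total 6.
No residual Res→Out path; max flow = 6.
Certifying cut of size 6: {Res→Out, Res→r1, r4→Out, r7→Out, r8→Out, r9→Out}.

6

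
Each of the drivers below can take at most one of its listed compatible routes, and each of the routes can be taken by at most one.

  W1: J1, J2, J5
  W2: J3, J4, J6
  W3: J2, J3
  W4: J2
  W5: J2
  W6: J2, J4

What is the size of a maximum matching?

5

Unit-capacity flow: source→left, listed edges, right→sink; max matching = max flow.
Augmenting path W1→J1 (+1); matched 1.
Augmenting path W2→J3 (+1); matched 2.
Augmenting path W3→J2 (+1); matched 3.
Augmenting path W6→J4 (+1); matched 4.
Augmenting path W4→J2→W3→J3→W2→J6 (+1); matched 5.
No augmenting path remains; maximum matching = 5.
König certificate: {W1, W2, W3, W6, J2} is a vertex cover of size 5 (every listed pair touches it), so no matching can be larger.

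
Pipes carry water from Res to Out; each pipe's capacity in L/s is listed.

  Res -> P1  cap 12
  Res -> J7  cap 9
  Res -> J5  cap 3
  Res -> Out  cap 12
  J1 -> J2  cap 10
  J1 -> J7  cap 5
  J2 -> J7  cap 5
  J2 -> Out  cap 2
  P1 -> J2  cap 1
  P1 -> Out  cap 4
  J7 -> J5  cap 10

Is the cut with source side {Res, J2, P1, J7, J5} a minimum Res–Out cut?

Given cut capacity: 12 + 2 + 4 = 18.
Augment Res→Out: bottleneck 12, flow now 12.
Augment Res→P1→Out: bottleneck 4, flow now 16.
Augment Res→P1→J2→Out: bottleneck 1, flow now 17.
No augmenting path remains; maximum flow = 17.
In the residual graph, reachable from Res: {Res, P1, J7, J5}.
Min-cut edges: Res→Out (12), P1→J2 (1), P1→Out (4); capacity 12 + 1 + 4 = 17.
Cut capacity 18 exceeds the max flow 17, so it is not minimum.

No — its capacity is 18, but the minimum cut has capacity 17.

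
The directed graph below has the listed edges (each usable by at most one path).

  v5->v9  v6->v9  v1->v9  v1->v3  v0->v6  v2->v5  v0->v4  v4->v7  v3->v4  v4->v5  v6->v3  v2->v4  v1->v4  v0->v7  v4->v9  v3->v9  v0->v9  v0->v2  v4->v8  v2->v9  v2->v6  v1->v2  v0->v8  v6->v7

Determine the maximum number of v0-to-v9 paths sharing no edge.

4

Assign every edge capacity 1; by Menger, the answer equals the max flow.
Path v0→v9 (+1); total 1.
Path v0→v2→v9 (+1); total 2.
Path v0→v4→v9 (+1); total 3.
Path v0→v6→v9 (+1); total 4.
No residual v0→v9 path; max flow = 4.
Certifying cut of size 4: {v0→v2, v0→v4, v0→v6, v0→v9}.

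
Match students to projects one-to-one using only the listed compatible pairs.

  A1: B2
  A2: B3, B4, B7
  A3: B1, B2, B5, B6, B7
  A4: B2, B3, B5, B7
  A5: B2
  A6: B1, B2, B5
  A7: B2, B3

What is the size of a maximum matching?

Unit-capacity flow: source→left, listed edges, right→sink; max matching = max flow.
Augmenting path A1→B2 (+1); matched 1.
Augmenting path A2→B3 (+1); matched 2.
Augmenting path A3→B1 (+1); matched 3.
Augmenting path A4→B5 (+1); matched 4.
Augmenting path A6→B1→A3→B6 (+1); matched 5.
Augmenting path A7→B3→A2→B4 (+1); matched 6.
No augmenting path remains; maximum matching = 6.
König certificate: {A2, A3, A4, A6, A7, B2} is a vertex cover of size 6 (every listed pair touches it), so no matching can be larger.

6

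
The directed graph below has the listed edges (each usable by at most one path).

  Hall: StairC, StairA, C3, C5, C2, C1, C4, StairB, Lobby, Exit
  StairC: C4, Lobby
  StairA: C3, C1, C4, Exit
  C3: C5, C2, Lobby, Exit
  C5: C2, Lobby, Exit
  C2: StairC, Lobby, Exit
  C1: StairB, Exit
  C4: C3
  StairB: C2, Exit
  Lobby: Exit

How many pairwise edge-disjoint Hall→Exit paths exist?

Assign every edge capacity 1; by Menger, the answer equals the max flow.
Path Hall→Exit (+1); total 1.
Path Hall→StairA→Exit (+1); total 2.
Path Hall→C3→Exit (+1); total 3.
Path Hall→C5→Exit (+1); total 4.
Path Hall→C2→Exit (+1); total 5.
Path Hall→C1→Exit (+1); total 6.
Path Hall→StairB→Exit (+1); total 7.
Path Hall→Lobby→Exit (+1); total 8.
No residual Hall→Exit path; max flow = 8.
Certifying cut of size 8: {C2→Exit, C3→Exit, C5→Exit, Hall→C1, Hall→Exit, Hall→StairA, Hall→StairB, Lobby→Exit}.

8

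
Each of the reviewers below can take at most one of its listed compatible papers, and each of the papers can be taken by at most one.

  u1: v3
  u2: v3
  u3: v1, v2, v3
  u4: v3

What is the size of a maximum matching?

2

Unit-capacity flow: source→left, listed edges, right→sink; max matching = max flow.
Augmenting path u1→v3 (+1); matched 1.
Augmenting path u3→v1 (+1); matched 2.
No augmenting path remains; maximum matching = 2.
König certificate: {u3, v3} is a vertex cover of size 2 (every listed pair touches it), so no matching can be larger.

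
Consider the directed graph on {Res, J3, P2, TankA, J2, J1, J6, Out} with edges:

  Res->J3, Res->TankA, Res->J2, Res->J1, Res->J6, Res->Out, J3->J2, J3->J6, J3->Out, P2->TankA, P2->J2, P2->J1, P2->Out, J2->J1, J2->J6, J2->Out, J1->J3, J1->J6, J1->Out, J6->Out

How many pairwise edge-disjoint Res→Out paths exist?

5

Assign every edge capacity 1; by Menger, the answer equals the max flow.
Path Res→Out (+1); total 1.
Path Res→J3→Out (+1); total 2.
Path Res→J2→Out (+1); total 3.
Path Res→J1→Out (+1); total 4.
Path Res→J6→Out (+1); total 5.
No residual Res→Out path; max flow = 5.
Certifying cut of size 5: {Res→J1, Res→J2, Res→J3, Res→J6, Res→Out}.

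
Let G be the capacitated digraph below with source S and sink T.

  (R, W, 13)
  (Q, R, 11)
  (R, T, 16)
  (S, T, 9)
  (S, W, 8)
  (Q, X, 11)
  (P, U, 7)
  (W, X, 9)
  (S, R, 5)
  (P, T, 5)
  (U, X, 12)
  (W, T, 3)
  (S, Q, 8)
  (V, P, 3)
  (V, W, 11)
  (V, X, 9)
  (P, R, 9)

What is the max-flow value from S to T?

Augment S→T: bottleneck 9, flow now 9.
Augment S→R→T: bottleneck 5, flow now 14.
Augment S→W→T: bottleneck 3, flow now 17.
Augment S→Q→R→T: bottleneck 8, flow now 25.
No augmenting path remains; maximum flow = 25.
In the residual graph, reachable from S: {S, W, X}.
Min-cut edges: S→Q (8), S→R (5), S→T (9), W→T (3); capacity 8 + 5 + 9 + 3 = 25.
This cut is saturated, so no flow can exceed 25.

25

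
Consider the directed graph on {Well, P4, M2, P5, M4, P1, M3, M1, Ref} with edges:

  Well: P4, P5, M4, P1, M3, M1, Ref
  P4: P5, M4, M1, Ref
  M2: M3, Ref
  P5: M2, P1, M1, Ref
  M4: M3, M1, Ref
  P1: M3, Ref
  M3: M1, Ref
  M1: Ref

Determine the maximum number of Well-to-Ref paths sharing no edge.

Assign every edge capacity 1; by Menger, the answer equals the max flow.
Path Well→Ref (+1); total 1.
Path Well→P4→Ref (+1); total 2.
Path Well→P5→Ref (+1); total 3.
Path Well→M4→Ref (+1); total 4.
Path Well→P1→Ref (+1); total 5.
Path Well→M3→Ref (+1); total 6.
Path Well→M1→Ref (+1); total 7.
No residual Well→Ref path; max flow = 7.
Certifying cut of size 7: {Well→M1, Well→M3, Well→M4, Well→P1, Well→P4, Well→P5, Well→Ref}.

7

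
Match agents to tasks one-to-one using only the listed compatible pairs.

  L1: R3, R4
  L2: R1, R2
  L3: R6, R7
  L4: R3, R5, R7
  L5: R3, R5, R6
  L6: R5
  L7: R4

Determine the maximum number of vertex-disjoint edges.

Unit-capacity flow: source→left, listed edges, right→sink; max matching = max flow.
Augmenting path L1→R3 (+1); matched 1.
Augmenting path L2→R1 (+1); matched 2.
Augmenting path L3→R6 (+1); matched 3.
Augmenting path L4→R5 (+1); matched 4.
Augmenting path L7→R4 (+1); matched 5.
Augmenting path L5→R5→L4→R7 (+1); matched 6.
No augmenting path remains; maximum matching = 6.
König certificate: {L2, R3, R4, R5, R6, R7} is a vertex cover of size 6 (every listed pair touches it), so no matching can be larger.

6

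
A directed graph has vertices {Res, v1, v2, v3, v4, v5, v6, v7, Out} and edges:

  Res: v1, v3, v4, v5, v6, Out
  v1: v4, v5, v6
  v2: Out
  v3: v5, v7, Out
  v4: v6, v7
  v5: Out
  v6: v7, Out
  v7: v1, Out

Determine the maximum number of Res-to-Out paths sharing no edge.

5

Assign every edge capacity 1; by Menger, the answer equals the max flow.
Path Res→Out (+1); total 1.
Path Res→v3→Out (+1); total 2.
Path Res→v5→Out (+1); total 3.
Path Res→v6→Out (+1); total 4.
Path Res→v4→v7→Out (+1); total 5.
No residual Res→Out path; max flow = 5.
Certifying cut of size 5: {Res→Out, Res→v3, v5→Out, v6→Out, v7→Out}.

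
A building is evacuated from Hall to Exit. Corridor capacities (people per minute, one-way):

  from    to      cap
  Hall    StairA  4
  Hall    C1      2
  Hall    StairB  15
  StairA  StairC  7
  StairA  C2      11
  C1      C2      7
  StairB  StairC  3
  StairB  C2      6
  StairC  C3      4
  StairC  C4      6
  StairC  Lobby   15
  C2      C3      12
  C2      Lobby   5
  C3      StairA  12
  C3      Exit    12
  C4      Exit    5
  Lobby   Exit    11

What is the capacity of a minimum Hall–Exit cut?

Augment Hall→StairA→StairC→C3→Exit: bottleneck 4, flow now 4.
Augment Hall→C1→C2→C3→Exit: bottleneck 2, flow now 6.
Augment Hall→StairB→StairC→C4→Exit: bottleneck 3, flow now 9.
Augment Hall→StairB→C2→C3→Exit: bottleneck 6, flow now 15.
No augmenting path remains; maximum flow = 15.
By max-flow min-cut, the minimum cut capacity equals the max flow.
In the residual graph, reachable from Hall: {Hall, StairB}.
Min-cut edges: Hall→StairA (4), Hall→C1 (2), StairB→StairC (3), StairB→C2 (6); capacity 4 + 2 + 3 + 6 = 15.

15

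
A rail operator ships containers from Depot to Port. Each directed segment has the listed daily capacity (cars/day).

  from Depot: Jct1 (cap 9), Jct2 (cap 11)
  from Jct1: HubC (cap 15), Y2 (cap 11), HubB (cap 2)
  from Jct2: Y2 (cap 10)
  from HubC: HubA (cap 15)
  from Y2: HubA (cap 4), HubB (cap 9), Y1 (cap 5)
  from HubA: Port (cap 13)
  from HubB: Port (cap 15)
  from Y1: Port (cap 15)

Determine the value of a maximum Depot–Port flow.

Augment Depot→Jct1→HubB→Port: bottleneck 2, flow now 2.
Augment Depot→Jct1→HubC→HubA→Port: bottleneck 7, flow now 9.
Augment Depot→Jct2→Y2→HubA→Port: bottleneck 4, flow now 13.
Augment Depot→Jct2→Y2→HubB→Port: bottleneck 6, flow now 19.
No augmenting path remains; maximum flow = 19.
In the residual graph, reachable from Depot: {Depot, Jct2}.
Min-cut edges: Depot→Jct1 (9), Jct2→Y2 (10); capacity 9 + 10 = 19.
This cut is saturated, so no flow can exceed 19.

19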